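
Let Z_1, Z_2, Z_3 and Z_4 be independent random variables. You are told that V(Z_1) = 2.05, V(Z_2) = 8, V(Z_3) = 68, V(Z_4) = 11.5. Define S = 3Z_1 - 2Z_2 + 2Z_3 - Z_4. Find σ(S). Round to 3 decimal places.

18.274

By independence, V(S) = (3)²V(Z_1) + (-2)²V(Z_2) + (2)²V(Z_3) + (-1)²V(Z_4)
= (3)²·2.05 + (-2)²·8 + (2)²·68 + (-1)²·11.5 = 333.95
σ(S) = √333.95 ≈ 18.274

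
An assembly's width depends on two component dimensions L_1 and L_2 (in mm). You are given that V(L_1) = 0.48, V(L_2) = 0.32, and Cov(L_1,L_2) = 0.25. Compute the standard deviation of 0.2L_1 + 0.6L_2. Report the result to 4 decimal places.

0.4409

V(0.2L_1 + 0.6L_2) = (0.2)²·V(L_1) + (0.6)²·V(L_2) + 2·(0.2)·(0.6)·Cov(L_1,L_2)
= 0.04·0.48 + 0.36·0.32 + 0.24·0.25 = 0.1944
SD(0.2L_1 + 0.6L_2) = √0.1944 ≈ 0.4409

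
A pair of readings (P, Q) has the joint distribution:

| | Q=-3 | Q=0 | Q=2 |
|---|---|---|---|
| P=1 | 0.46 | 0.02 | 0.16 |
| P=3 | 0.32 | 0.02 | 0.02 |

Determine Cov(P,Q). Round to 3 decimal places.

-0.414

E[P] = 1.72,  E[Q] = -1.98
E[PQ] = -3.82
Cov(P,Q) = E[PQ] − E[P]E[Q] = -3.82 − (1.72)(-1.98) = -0.4144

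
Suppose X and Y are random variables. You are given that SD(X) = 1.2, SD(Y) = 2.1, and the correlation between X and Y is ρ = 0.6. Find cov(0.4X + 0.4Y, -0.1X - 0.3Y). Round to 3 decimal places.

-0.829

Var(X) = (1.2)² = 1.44;  Var(Y) = (2.1)² = 4.41
cov(X,Y) = ρ·SD(X)·SD(Y) = 0.6·1.2·2.1 = 1.512
cov(0.4X + 0.4Y, -0.1X - 0.3Y) = (0.4)(-0.1)Var(X) + (0.4)(-0.3)Var(Y) + [(0.4)(-0.3) + (0.4)(-0.1)]cov(X,Y)
= -0.04·1.44 + -0.12·4.41 + -0.16·1.512 = -0.82872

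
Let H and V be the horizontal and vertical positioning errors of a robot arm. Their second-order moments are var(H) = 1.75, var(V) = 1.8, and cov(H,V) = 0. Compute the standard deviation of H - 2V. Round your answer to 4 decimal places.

var(H - 2V) = (1)²·var(H) + (-2)²·var(V) + 2·(1)·(-2)·cov(H,V)
= 1·1.75 + 4·1.8 + -4·0 = 8.95
sd(H - 2V) = √8.95 ≈ 2.9917

2.9917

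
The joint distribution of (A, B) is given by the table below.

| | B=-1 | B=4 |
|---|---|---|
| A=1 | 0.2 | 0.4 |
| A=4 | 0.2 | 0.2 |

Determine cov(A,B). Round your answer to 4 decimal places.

-0.6000

E[A] = 2.2,  E[B] = 2
E[AB] = 3.8
cov(A,B) = E[AB] − E[A]E[B] = 3.8 − (2.2)(2) = -0.6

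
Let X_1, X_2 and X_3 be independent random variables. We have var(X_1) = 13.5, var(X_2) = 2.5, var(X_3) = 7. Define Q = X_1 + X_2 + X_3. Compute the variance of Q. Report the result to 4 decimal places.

23.0000

By independence, var(Q) = (1)²var(X_1) + (1)²var(X_2) + (1)²var(X_3)
= (1)²·13.5 + (1)²·2.5 + (1)²·7 = 23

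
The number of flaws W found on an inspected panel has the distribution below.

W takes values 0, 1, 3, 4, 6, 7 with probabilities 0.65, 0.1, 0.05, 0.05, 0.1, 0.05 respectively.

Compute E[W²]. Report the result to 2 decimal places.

7.40

E[W²] = (0)²(0.65) + (1)²(0.1) + (3)²(0.05) + (4)²(0.05) + (6)²(0.1) + (7)²(0.05) = 7.4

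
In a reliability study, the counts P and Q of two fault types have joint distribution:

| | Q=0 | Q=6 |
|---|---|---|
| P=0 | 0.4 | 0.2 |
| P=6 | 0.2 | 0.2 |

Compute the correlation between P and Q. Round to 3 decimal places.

E[P] = 2.4,  E[Q] = 2.4
E[PQ] = 7.2
cov(P,Q) = E[PQ] − E[P]E[Q] = 7.2 − (2.4)(2.4) = 1.44
var(P) = 8.64,  var(Q) = 8.64
ρ = 1.44 / √(8.64·8.64) ≈ 0.167

0.167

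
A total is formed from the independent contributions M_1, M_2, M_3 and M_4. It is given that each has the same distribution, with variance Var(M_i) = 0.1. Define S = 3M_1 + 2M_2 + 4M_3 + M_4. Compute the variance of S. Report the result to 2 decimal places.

By independence, Var(S) = (3)²Var(M_1) + (2)²Var(M_2) + (4)²Var(M_3) + (1)²Var(M_4)
= (3)²·0.1 + (2)²·0.1 + (4)²·0.1 + (1)²·0.1 = 3

3.00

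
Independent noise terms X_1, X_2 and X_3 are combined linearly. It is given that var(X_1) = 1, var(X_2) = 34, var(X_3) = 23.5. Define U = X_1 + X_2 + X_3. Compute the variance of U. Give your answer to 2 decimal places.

58.50

By independence, var(U) = (1)²var(X_1) + (1)²var(X_2) + (1)²var(X_3)
= (1)²·1 + (1)²·34 + (1)²·23.5 = 58.5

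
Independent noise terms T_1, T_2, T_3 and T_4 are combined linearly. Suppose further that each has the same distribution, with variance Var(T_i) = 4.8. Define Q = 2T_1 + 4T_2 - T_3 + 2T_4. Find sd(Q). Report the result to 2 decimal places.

10.95

By independence, Var(Q) = (2)²Var(T_1) + (4)²Var(T_2) + (-1)²Var(T_3) + (2)²Var(T_4)
= (2)²·4.8 + (4)²·4.8 + (-1)²·4.8 + (2)²·4.8 = 120
sd(Q) = √120 ≈ 10.95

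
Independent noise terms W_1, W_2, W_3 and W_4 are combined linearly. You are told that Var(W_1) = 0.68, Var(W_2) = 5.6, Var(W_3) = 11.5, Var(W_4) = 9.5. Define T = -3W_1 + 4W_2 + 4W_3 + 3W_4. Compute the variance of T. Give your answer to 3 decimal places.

365.220

By independence, Var(T) = (-3)²Var(W_1) + (4)²Var(W_2) + (4)²Var(W_3) + (3)²Var(W_4)
= (-3)²·0.68 + (4)²·5.6 + (4)²·11.5 + (3)²·9.5 = 365.22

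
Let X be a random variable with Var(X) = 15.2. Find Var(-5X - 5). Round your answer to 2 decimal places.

Var(-5X - 5) = (-5)²·Var(X) = 25·15.2 = 380

380.00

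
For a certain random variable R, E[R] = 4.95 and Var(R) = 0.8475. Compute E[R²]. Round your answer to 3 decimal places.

25.350

E[R²] = Var(R) + (E[R])² = 0.8475 + (4.95)² = 25.35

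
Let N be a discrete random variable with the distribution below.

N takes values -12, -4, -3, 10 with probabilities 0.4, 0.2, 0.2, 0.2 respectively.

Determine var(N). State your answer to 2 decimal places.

E[N] = (-12)(0.4) + (-4)(0.2) + (-3)(0.2) + (10)(0.2) = -4.2
E[N²] = (-12)²(0.4) + (-4)²(0.2) + (-3)²(0.2) + (10)²(0.2) = 82.6
var(N) = E[N²] − (E[N])² = 82.6 − (-4.2)² = 64.96

64.96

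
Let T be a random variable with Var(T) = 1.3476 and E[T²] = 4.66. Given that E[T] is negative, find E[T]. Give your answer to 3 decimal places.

-1.820

(E[T])² = E[T²] − Var(T) = 4.66 − 1.3476 = 3.3124
E[T] = −√3.3124 = -1.82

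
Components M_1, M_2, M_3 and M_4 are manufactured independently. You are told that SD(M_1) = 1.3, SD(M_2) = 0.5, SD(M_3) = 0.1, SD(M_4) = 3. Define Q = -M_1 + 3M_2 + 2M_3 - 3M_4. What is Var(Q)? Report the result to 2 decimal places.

84.98

Var(M_1) = 1.69, Var(M_2) = 0.25, Var(M_3) = 0.01, Var(M_4) = 9
By independence, Var(Q) = (-1)²Var(M_1) + (3)²Var(M_2) + (2)²Var(M_3) + (-3)²Var(M_4)
= (-1)²·1.69 + (3)²·0.25 + (2)²·0.01 + (-3)²·9 = 84.98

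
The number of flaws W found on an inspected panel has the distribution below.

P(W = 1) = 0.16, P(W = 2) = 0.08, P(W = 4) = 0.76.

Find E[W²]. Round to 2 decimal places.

E[W²] = (1)²(0.16) + (2)²(0.08) + (4)²(0.76) = 12.64

12.64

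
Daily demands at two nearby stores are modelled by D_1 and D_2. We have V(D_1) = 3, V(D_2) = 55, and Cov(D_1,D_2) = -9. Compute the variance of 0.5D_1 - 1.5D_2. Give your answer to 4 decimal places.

V(0.5D_1 - 1.5D_2) = (0.5)²·V(D_1) + (-1.5)²·V(D_2) + 2·(0.5)·(-1.5)·Cov(D_1,D_2)
= 0.25·3 + 2.25·55 + -1.5·-9 = 138

138.0000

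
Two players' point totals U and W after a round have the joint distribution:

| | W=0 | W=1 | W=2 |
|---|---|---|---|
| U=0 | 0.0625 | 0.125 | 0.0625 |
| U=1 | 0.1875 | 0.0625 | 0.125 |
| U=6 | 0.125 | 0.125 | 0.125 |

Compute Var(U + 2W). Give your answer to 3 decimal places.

10.125

E[U] = 2.625,  E[W] = 0.9375,  E[UW] = 2.5625
Var(U) = 13.875 − (2.625)² = 6.984375;  Var(W) = 1.5625 − (0.9375)² = 0.68359375
cov(U,W) = 2.5625 − (2.625)(0.9375) = 0.1015625
Var(U + 2W) = (1)²·6.984375 + (2)²·0.68359375 + 2·(1)·(2)·0.1015625 = 10.125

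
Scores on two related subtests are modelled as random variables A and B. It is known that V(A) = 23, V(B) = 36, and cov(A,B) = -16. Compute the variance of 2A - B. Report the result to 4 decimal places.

V(2A - B) = (2)²·V(A) + (-1)²·V(B) + 2·(2)·(-1)·cov(A,B)
= 4·23 + 1·36 + -4·-16 = 192

192.0000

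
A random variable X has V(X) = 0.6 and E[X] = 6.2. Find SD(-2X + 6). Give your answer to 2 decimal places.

V(-2X + 6) = (-2)²·0.6 = 2.4
SD(-2X + 6) = √2.4 ≈ 1.55

1.55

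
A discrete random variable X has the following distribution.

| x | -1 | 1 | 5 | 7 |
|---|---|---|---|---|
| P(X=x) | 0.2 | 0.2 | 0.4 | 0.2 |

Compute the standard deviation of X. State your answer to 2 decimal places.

2.94

E[X] = (-1)(0.2) + (1)(0.2) + (5)(0.4) + (7)(0.2) = 3.4
E[X²] = (-1)²(0.2) + (1)²(0.2) + (5)²(0.4) + (7)²(0.2) = 20.2
Var(X) = E[X²] − (E[X])² = 20.2 − (3.4)² = 8.64
SD(X) = √8.64 ≈ 2.94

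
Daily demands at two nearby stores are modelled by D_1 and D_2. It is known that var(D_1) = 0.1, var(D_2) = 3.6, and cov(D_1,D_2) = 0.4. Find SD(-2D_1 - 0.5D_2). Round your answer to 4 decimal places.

var(-2D_1 - 0.5D_2) = (-2)²·var(D_1) + (-0.5)²·var(D_2) + 2·(-2)·(-0.5)·cov(D_1,D_2)
= 4·0.1 + 0.25·3.6 + 2·0.4 = 2.1
SD(-2D_1 - 0.5D_2) = √2.1 ≈ 1.4491

1.4491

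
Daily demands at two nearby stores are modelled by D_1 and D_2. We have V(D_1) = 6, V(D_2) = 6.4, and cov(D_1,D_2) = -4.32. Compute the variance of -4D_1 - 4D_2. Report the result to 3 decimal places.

V(-4D_1 - 4D_2) = (-4)²·V(D_1) + (-4)²·V(D_2) + 2·(-4)·(-4)·cov(D_1,D_2)
= 16·6 + 16·6.4 + 32·-4.32 = 60.16

60.160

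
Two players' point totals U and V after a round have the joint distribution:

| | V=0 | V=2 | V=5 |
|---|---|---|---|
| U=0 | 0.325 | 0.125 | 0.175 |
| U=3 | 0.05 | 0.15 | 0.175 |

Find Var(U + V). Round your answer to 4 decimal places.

E[U] = 1.125,  E[V] = 2.3,  E[UV] = 3.525
Var(U) = 3.375 − (1.125)² = 2.109375;  Var(V) = 9.85 − (2.3)² = 4.56
cov(U,V) = 3.525 − (1.125)(2.3) = 0.9375
Var(U + V) = (1)²·2.109375 + (1)²·4.56 + 2·(1)·(1)·0.9375 = 8.544375

8.5444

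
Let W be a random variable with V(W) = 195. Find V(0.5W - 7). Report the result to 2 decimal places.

48.75

V(0.5W - 7) = (0.5)²·V(W) = 0.25·195 = 48.75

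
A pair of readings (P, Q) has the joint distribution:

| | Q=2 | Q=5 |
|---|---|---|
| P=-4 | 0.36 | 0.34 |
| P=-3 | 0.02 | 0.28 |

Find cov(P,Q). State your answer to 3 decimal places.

0.282

E[P] = -3.7,  E[Q] = 3.86
E[PQ] = -14
cov(P,Q) = E[PQ] − E[P]E[Q] = -14 − (-3.7)(3.86) = 0.282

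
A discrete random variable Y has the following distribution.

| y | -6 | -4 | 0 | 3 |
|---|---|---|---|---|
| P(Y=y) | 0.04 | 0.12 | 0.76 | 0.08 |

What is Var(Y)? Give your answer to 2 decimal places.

E[Y] = (-6)(0.04) + (-4)(0.12) + (0)(0.76) + (3)(0.08) = -0.48
E[Y²] = (-6)²(0.04) + (-4)²(0.12) + (0)²(0.76) + (3)²(0.08) = 4.08
Var(Y) = E[Y²] − (E[Y])² = 4.08 − (-0.48)² = 3.8496

3.85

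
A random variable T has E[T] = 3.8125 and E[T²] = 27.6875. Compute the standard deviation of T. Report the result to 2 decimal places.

3.63

var(T) = 27.6875 − (3.8125)² = 13.15234375
σ(T) = √13.15234375 ≈ 3.63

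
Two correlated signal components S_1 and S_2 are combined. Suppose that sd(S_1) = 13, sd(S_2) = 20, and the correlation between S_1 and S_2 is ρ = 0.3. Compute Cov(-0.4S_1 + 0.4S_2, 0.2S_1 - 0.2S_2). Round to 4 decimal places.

-33.0400

var(S_1) = (13)² = 169;  var(S_2) = (20)² = 400
Cov(S_1,S_2) = ρ·sd(S_1)·sd(S_2) = 0.3·13·20 = 78
Cov(-0.4S_1 + 0.4S_2, 0.2S_1 - 0.2S_2) = (-0.4)(0.2)var(S_1) + (0.4)(-0.2)var(S_2) + [(-0.4)(-0.2) + (0.4)(0.2)]Cov(S_1,S_2)
= -0.08·169 + -0.08·400 + 0.16·78 = -33.04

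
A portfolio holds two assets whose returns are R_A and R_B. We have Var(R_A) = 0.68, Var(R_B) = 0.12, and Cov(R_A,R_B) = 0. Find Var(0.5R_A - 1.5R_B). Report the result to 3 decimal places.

Var(0.5R_A - 1.5R_B) = (0.5)²·Var(R_A) + (-1.5)²·Var(R_B) + 2·(0.5)·(-1.5)·Cov(R_A,R_B)
= 0.25·0.68 + 2.25·0.12 + -1.5·0 = 0.44

0.440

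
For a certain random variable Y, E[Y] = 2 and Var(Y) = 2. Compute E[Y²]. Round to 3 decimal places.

E[Y²] = Var(Y) + (E[Y])² = 2 + (2)² = 6

6.000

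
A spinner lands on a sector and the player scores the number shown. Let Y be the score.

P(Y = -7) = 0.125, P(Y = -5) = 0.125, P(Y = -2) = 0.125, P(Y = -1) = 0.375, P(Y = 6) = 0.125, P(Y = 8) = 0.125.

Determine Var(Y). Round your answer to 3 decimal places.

22.484

E[Y] = (-7)(0.125) + (-5)(0.125) + (-2)(0.125) + (-1)(0.375) + (6)(0.125) + (8)(0.125) = -0.375
E[Y²] = (-7)²(0.125) + (-5)²(0.125) + (-2)²(0.125) + (-1)²(0.375) + (6)²(0.125) + (8)²(0.125) = 22.625
Var(Y) = E[Y²] − (E[Y])² = 22.625 − (-0.375)² = 22.484375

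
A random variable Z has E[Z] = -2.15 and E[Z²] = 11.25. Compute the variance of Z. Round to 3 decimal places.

6.628

var(Z) = 11.25 − (-2.15)² = 6.6275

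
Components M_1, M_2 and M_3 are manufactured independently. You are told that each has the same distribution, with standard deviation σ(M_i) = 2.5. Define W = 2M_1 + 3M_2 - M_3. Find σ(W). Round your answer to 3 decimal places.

var(M_i) = (2.5)² = 6.25
By independence, var(W) = (2)²var(M_1) + (3)²var(M_2) + (-1)²var(M_3)
= (2)²·6.25 + (3)²·6.25 + (-1)²·6.25 = 87.5
σ(W) = √87.5 ≈ 9.354

9.354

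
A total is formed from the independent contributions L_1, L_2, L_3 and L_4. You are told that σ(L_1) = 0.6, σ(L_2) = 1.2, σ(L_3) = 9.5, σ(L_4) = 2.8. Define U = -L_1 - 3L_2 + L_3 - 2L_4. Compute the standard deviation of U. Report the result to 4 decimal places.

Var(L_1) = 0.36, Var(L_2) = 1.44, Var(L_3) = 90.25, Var(L_4) = 7.84
By independence, Var(U) = (-1)²Var(L_1) + (-3)²Var(L_2) + (1)²Var(L_3) + (-2)²Var(L_4)
= (-1)²·0.36 + (-3)²·1.44 + (1)²·90.25 + (-2)²·7.84 = 134.93
σ(U) = √134.93 ≈ 11.6159

11.6159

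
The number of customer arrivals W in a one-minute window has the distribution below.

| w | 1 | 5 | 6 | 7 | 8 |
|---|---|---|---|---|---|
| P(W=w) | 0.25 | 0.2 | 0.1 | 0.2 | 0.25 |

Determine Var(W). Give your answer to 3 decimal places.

E[W] = (1)(0.25) + (5)(0.2) + (6)(0.1) + (7)(0.2) + (8)(0.25) = 5.25
E[W²] = (1)²(0.25) + (5)²(0.2) + (6)²(0.1) + (7)²(0.2) + (8)²(0.25) = 34.65
Var(W) = E[W²] − (E[W])² = 34.65 − (5.25)² = 7.0875

7.088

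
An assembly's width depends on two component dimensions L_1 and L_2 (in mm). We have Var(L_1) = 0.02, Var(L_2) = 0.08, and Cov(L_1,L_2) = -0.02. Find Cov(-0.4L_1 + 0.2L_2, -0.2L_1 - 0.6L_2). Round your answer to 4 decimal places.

-0.0120

Cov(-0.4L_1 + 0.2L_2, -0.2L_1 - 0.6L_2) = (-0.4)(-0.2)Var(L_1) + (0.2)(-0.6)Var(L_2) + [(-0.4)(-0.6) + (0.2)(-0.2)]Cov(L_1,L_2)
= 0.08·0.02 + -0.12·0.08 + 0.2·-0.02 = -0.012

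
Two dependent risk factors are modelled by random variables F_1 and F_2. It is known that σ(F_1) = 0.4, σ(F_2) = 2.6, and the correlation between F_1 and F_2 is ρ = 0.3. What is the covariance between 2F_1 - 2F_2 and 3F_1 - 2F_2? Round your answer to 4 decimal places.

24.8800

Var(F_1) = (0.4)² = 0.16;  Var(F_2) = (2.6)² = 6.76
Cov(F_1,F_2) = ρ·σ(F_1)·σ(F_2) = 0.3·0.4·2.6 = 0.312
Cov(2F_1 - 2F_2, 3F_1 - 2F_2) = (2)(3)Var(F_1) + (-2)(-2)Var(F_2) + [(2)(-2) + (-2)(3)]Cov(F_1,F_2)
= 6·0.16 + 4·6.76 + -10·0.312 = 24.88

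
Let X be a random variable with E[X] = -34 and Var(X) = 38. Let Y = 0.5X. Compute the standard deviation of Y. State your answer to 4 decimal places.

Var(0.5X) = (0.5)²·38 = 9.5
SD(Y) = √9.5 ≈ 3.0822

3.0822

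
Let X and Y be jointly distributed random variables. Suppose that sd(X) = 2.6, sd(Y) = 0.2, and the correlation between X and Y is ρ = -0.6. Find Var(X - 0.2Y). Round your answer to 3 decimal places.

Var(X) = (2.6)² = 6.76;  Var(Y) = (0.2)² = 0.04
cov(X,Y) = ρ·sd(X)·sd(Y) = -0.6·2.6·0.2 = -0.312
Var(X - 0.2Y) = (1)²·Var(X) + (-0.2)²·Var(Y) + 2·(1)·(-0.2)·cov(X,Y)
= 1·6.76 + 0.04·0.04 + -0.4·-0.312 = 6.8864

6.886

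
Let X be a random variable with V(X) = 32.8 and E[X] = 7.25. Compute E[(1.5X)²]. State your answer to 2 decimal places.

192.07

E[1.5X] = 1.5·7.25 = 10.875
V(1.5X) = (1.5)²·32.8 = 73.8
E[(1.5X)²] = V((1.5X)) + (E[(1.5X)])² = 73.8 + (10.875)² = 192.065625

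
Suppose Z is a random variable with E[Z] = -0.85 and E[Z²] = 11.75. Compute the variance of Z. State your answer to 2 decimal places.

11.03

var(Z) = 11.75 − (-0.85)² = 11.0275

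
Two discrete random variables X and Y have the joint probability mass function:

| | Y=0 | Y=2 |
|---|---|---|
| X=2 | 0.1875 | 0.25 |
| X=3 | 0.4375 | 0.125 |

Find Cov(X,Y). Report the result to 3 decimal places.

E[X] = 2.5625,  E[Y] = 0.75
E[XY] = 1.75
Cov(X,Y) = E[XY] − E[X]E[Y] = 1.75 − (2.5625)(0.75) = -0.171875

-0.172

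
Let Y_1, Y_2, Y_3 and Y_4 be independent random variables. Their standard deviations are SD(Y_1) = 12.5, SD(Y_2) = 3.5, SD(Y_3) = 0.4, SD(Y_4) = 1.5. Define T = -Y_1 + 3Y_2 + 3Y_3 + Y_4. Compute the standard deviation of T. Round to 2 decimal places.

Var(Y_1) = 156.25, Var(Y_2) = 12.25, Var(Y_3) = 0.16, Var(Y_4) = 2.25
By independence, Var(T) = (-1)²Var(Y_1) + (3)²Var(Y_2) + (3)²Var(Y_3) + (1)²Var(Y_4)
= (-1)²·156.25 + (3)²·12.25 + (3)²·0.16 + (1)²·2.25 = 270.19
SD(T) = √270.19 ≈ 16.44

16.44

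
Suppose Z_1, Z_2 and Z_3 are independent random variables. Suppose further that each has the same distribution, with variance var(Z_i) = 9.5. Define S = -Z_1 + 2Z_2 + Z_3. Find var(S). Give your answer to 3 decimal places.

57.000

By independence, var(S) = (-1)²var(Z_1) + (2)²var(Z_2) + (1)²var(Z_3)
= (-1)²·9.5 + (2)²·9.5 + (1)²·9.5 = 57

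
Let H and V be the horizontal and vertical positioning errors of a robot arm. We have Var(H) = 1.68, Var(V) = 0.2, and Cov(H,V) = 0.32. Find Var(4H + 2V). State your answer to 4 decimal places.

Var(4H + 2V) = (4)²·Var(H) + (2)²·Var(V) + 2·(4)·(2)·Cov(H,V)
= 16·1.68 + 4·0.2 + 16·0.32 = 32.8

32.8000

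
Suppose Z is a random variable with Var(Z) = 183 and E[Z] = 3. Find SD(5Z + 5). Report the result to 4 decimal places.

Var(5Z + 5) = (5)²·183 = 4575
SD(5Z + 5) = √4575 ≈ 67.6387

67.6387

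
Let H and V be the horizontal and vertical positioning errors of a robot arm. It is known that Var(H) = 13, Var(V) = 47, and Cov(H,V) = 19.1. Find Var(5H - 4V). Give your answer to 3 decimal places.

Var(5H - 4V) = (5)²·Var(H) + (-4)²·Var(V) + 2·(5)·(-4)·Cov(H,V)
= 25·13 + 16·47 + -40·19.1 = 313

313.000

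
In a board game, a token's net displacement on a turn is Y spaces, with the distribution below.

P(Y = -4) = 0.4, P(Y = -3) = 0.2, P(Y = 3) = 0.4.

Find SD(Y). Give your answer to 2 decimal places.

3.29

E[Y] = (-4)(0.4) + (-3)(0.2) + (3)(0.4) = -1
E[Y²] = (-4)²(0.4) + (-3)²(0.2) + (3)²(0.4) = 11.8
Var(Y) = E[Y²] − (E[Y])² = 11.8 − (-1)² = 10.8
SD(Y) = √10.8 ≈ 3.29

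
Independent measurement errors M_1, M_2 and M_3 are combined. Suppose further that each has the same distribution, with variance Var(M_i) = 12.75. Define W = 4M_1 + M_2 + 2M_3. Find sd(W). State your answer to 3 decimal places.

By independence, Var(W) = (4)²Var(M_1) + (1)²Var(M_2) + (2)²Var(M_3)
= (4)²·12.75 + (1)²·12.75 + (2)²·12.75 = 267.75
sd(W) = √267.75 ≈ 16.363

16.363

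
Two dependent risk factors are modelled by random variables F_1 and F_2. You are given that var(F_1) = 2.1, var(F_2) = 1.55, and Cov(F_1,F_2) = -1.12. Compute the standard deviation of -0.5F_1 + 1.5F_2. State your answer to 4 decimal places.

var(-0.5F_1 + 1.5F_2) = (-0.5)²·var(F_1) + (1.5)²·var(F_2) + 2·(-0.5)·(1.5)·Cov(F_1,F_2)
= 0.25·2.1 + 2.25·1.55 + -1.5·-1.12 = 5.6925
sd(-0.5F_1 + 1.5F_2) = √5.6925 ≈ 2.3859

2.3859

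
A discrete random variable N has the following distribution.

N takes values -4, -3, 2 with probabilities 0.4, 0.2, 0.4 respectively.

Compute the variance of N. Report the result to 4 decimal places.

7.8400

E[N] = (-4)(0.4) + (-3)(0.2) + (2)(0.4) = -1.4
E[N²] = (-4)²(0.4) + (-3)²(0.2) + (2)²(0.4) = 9.8
Var(N) = E[N²] − (E[N])² = 9.8 − (-1.4)² = 7.84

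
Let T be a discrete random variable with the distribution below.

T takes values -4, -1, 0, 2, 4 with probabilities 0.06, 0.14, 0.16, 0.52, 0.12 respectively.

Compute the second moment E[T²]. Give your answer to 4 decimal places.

5.1000

E[T²] = (-4)²(0.06) + (-1)²(0.14) + (0)²(0.16) + (2)²(0.52) + (4)²(0.12) = 5.1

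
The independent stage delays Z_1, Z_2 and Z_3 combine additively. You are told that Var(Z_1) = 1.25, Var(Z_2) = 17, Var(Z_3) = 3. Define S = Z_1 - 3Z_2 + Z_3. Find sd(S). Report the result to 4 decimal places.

By independence, Var(S) = (1)²Var(Z_1) + (-3)²Var(Z_2) + (1)²Var(Z_3)
= (1)²·1.25 + (-3)²·17 + (1)²·3 = 157.25
sd(S) = √157.25 ≈ 12.5399

12.5399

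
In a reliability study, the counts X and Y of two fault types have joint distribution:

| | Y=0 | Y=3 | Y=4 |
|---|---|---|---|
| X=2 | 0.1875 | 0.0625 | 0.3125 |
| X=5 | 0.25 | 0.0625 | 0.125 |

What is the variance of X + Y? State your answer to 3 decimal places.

E[X] = 3.3125,  E[Y] = 2.125,  E[XY] = 6.3125
Var(X) = 13.1875 − (3.3125)² = 2.21484375;  Var(Y) = 8.125 − (2.125)² = 3.609375
cov(X,Y) = 6.3125 − (3.3125)(2.125) = -0.7265625
Var(X + Y) = (1)²·2.21484375 + (1)²·3.609375 + 2·(1)·(1)·-0.7265625 = 4.37109375

4.371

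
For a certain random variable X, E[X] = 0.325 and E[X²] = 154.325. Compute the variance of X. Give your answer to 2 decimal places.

V(X) = 154.325 − (0.325)² = 154.219375

154.22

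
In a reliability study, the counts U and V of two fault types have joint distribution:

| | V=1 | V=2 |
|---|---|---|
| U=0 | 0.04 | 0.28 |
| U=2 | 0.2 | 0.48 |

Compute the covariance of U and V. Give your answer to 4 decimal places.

-0.0736

E[U] = 1.36,  E[V] = 1.76
E[UV] = 2.32
Cov(U,V) = E[UV] − E[U]E[V] = 2.32 − (1.36)(1.76) = -0.0736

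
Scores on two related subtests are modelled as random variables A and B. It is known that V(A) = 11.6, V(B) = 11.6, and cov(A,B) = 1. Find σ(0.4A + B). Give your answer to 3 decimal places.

3.776

V(0.4A + B) = (0.4)²·V(A) + (1)²·V(B) + 2·(0.4)·(1)·cov(A,B)
= 0.16·11.6 + 1·11.6 + 0.8·1 = 14.256
σ(0.4A + B) = √14.256 ≈ 3.776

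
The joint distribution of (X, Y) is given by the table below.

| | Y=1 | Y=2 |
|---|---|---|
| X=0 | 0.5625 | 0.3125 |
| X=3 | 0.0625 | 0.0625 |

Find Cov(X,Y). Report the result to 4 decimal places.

0.0469

E[X] = 0.375,  E[Y] = 1.375
E[XY] = 0.5625
Cov(X,Y) = E[XY] − E[X]E[Y] = 0.5625 − (0.375)(1.375) = 0.046875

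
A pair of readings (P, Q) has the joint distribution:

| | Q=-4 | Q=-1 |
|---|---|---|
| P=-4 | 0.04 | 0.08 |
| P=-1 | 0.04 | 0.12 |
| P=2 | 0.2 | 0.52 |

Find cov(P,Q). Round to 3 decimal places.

0.072

E[P] = 0.8,  E[Q] = -1.84
E[PQ] = -1.4
cov(P,Q) = E[PQ] − E[P]E[Q] = -1.4 − (0.8)(-1.84) = 0.072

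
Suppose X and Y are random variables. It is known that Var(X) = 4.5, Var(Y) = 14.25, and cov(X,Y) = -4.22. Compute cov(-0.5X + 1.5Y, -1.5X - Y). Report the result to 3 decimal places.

-10.615

cov(-0.5X + 1.5Y, -1.5X - Y) = (-0.5)(-1.5)Var(X) + (1.5)(-1)Var(Y) + [(-0.5)(-1) + (1.5)(-1.5)]cov(X,Y)
= 0.75·4.5 + -1.5·14.25 + -1.75·-4.22 = -10.615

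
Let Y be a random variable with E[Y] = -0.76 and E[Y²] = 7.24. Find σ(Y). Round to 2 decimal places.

Var(Y) = 7.24 − (-0.76)² = 6.6624
σ(Y) = √6.6624 ≈ 2.58

2.58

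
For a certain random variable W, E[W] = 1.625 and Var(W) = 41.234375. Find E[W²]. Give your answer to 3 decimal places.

43.875

E[W²] = Var(W) + (E[W])² = 41.234375 + (1.625)² = 43.875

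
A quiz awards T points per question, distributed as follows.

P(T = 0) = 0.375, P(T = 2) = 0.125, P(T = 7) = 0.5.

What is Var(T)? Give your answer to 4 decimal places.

E[T] = (0)(0.375) + (2)(0.125) + (7)(0.5) = 3.75
E[T²] = (0)²(0.375) + (2)²(0.125) + (7)²(0.5) = 25
Var(T) = E[T²] − (E[T])² = 25 − (3.75)² = 10.9375

10.9375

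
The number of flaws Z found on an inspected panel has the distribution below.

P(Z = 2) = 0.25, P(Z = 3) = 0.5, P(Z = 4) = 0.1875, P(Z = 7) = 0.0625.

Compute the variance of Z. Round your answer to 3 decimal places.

E[Z] = (2)(0.25) + (3)(0.5) + (4)(0.1875) + (7)(0.0625) = 3.1875
E[Z²] = (2)²(0.25) + (3)²(0.5) + (4)²(0.1875) + (7)²(0.0625) = 11.5625
Var(Z) = E[Z²] − (E[Z])² = 11.5625 − (3.1875)² = 1.40234375

1.402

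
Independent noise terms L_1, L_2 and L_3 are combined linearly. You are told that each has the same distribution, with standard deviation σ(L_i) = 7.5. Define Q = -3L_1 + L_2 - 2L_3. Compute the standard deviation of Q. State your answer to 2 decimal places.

28.06

var(L_i) = (7.5)² = 56.25
By independence, var(Q) = (-3)²var(L_1) + (1)²var(L_2) + (-2)²var(L_3)
= (-3)²·56.25 + (1)²·56.25 + (-2)²·56.25 = 787.5
σ(Q) = √787.5 ≈ 28.06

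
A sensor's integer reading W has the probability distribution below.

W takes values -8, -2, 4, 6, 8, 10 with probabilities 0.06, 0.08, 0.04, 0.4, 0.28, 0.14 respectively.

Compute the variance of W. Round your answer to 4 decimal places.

E[W] = (-8)(0.06) + (-2)(0.08) + (4)(0.04) + (6)(0.4) + (8)(0.28) + (10)(0.14) = 5.56
E[W²] = (-8)²(0.06) + (-2)²(0.08) + (4)²(0.04) + (6)²(0.4) + (8)²(0.28) + (10)²(0.14) = 51.12
Var(W) = E[W²] − (E[W])² = 51.12 − (5.56)² = 20.2064

20.2064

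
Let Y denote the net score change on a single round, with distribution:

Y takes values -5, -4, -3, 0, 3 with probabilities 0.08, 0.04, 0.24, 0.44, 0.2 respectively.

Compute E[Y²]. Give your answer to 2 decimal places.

6.60

E[Y²] = (-5)²(0.08) + (-4)²(0.04) + (-3)²(0.24) + (0)²(0.44) + (3)²(0.2) = 6.6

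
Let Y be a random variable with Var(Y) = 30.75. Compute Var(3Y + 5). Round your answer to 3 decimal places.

276.750

Var(3Y + 5) = (3)²·Var(Y) = 9·30.75 = 276.75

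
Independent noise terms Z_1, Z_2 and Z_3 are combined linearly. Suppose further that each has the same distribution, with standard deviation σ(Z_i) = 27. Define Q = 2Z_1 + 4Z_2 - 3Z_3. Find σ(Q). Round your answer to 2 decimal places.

145.40

V(Z_i) = (27)² = 729
By independence, V(Q) = (2)²V(Z_1) + (4)²V(Z_2) + (-3)²V(Z_3)
= (2)²·729 + (4)²·729 + (-3)²·729 = 21141
σ(Q) = √21141 ≈ 145.40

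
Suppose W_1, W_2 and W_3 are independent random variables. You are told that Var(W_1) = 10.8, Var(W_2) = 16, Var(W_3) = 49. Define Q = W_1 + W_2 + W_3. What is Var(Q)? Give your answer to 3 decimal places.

By independence, Var(Q) = (1)²Var(W_1) + (1)²Var(W_2) + (1)²Var(W_3)
= (1)²·10.8 + (1)²·16 + (1)²·49 = 75.8

75.800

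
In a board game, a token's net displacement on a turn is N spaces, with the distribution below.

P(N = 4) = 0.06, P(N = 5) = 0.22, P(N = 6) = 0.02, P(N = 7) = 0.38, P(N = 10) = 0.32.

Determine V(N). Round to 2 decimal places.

4.22

E[N] = (4)(0.06) + (5)(0.22) + (6)(0.02) + (7)(0.38) + (10)(0.32) = 7.32
E[N²] = (4)²(0.06) + (5)²(0.22) + (6)²(0.02) + (7)²(0.38) + (10)²(0.32) = 57.8
V(N) = E[N²] − (E[N])² = 57.8 − (7.32)² = 4.2176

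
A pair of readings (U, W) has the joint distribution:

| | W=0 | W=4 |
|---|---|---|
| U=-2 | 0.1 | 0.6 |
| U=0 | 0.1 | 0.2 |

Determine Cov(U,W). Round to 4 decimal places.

E[U] = -1.4,  E[W] = 3.2
E[UW] = -4.8
Cov(U,W) = E[UW] − E[U]E[W] = -4.8 − (-1.4)(3.2) = -0.32

-0.3200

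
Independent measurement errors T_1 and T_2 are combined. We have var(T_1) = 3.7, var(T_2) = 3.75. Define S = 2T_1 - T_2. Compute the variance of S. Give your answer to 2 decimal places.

By independence, var(S) = (2)²var(T_1) + (-1)²var(T_2)
= (2)²·3.7 + (-1)²·3.75 = 18.55

18.55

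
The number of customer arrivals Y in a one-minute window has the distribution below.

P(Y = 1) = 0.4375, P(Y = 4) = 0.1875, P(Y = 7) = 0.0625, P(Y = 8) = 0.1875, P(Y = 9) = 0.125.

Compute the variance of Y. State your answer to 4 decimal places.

E[Y] = (1)(0.4375) + (4)(0.1875) + (7)(0.0625) + (8)(0.1875) + (9)(0.125) = 4.25
E[Y²] = (1)²(0.4375) + (4)²(0.1875) + (7)²(0.0625) + (8)²(0.1875) + (9)²(0.125) = 28.625
Var(Y) = E[Y²] − (E[Y])² = 28.625 − (4.25)² = 10.5625

10.5625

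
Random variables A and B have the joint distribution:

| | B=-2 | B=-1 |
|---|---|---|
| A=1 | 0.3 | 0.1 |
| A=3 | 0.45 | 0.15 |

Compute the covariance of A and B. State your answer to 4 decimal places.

0.0000

E[A] = 2.2,  E[B] = -1.75
E[AB] = -3.85
Cov(A,B) = E[AB] − E[A]E[B] = -3.85 − (2.2)(-1.75) = 0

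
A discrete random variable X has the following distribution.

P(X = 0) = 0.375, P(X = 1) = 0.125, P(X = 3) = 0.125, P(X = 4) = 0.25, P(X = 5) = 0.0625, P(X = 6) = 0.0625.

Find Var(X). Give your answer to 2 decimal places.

E[X] = (0)(0.375) + (1)(0.125) + (3)(0.125) + (4)(0.25) + (5)(0.0625) + (6)(0.0625) = 2.1875
E[X²] = (0)²(0.375) + (1)²(0.125) + (3)²(0.125) + (4)²(0.25) + (5)²(0.0625) + (6)²(0.0625) = 9.0625
Var(X) = E[X²] − (E[X])² = 9.0625 − (2.1875)² = 4.27734375

4.28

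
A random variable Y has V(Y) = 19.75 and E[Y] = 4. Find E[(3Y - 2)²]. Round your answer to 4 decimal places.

E[3Y - 2] = 3·4 − 2 = 10
V(3Y - 2) = (3)²·19.75 = 177.75
E[(3Y - 2)²] = V((3Y - 2)) + (E[(3Y - 2)])² = 177.75 + (10)² = 277.75

277.7500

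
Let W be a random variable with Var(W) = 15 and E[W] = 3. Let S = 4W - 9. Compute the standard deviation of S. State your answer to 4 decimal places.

Var(4W - 9) = (4)²·15 = 240
SD(S) = √240 ≈ 15.4919

15.4919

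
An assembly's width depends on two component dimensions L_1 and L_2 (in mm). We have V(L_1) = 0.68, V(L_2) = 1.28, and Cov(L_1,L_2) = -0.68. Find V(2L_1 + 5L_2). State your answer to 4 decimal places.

V(2L_1 + 5L_2) = (2)²·V(L_1) + (5)²·V(L_2) + 2·(2)·(5)·Cov(L_1,L_2)
= 4·0.68 + 25·1.28 + 20·-0.68 = 21.12

21.1200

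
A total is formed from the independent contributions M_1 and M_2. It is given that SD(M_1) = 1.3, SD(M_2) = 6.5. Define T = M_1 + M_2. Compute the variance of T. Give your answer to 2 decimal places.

43.94

var(M_1) = 1.69, var(M_2) = 42.25
By independence, var(T) = (1)²var(M_1) + (1)²var(M_2)
= (1)²·1.69 + (1)²·42.25 = 43.94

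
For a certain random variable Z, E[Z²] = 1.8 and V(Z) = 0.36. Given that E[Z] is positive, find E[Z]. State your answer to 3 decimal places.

(E[Z])² = E[Z²] − V(Z) = 1.8 − 0.36 = 1.44
E[Z] = √1.44 = 1.2

1.200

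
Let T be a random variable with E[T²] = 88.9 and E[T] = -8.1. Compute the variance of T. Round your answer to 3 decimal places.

23.290

V(T) = 88.9 − (-8.1)² = 23.29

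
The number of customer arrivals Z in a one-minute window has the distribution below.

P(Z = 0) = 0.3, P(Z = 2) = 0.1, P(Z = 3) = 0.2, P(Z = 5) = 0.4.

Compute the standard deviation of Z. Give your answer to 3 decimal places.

E[Z] = (0)(0.3) + (2)(0.1) + (3)(0.2) + (5)(0.4) = 2.8
E[Z²] = (0)²(0.3) + (2)²(0.1) + (3)²(0.2) + (5)²(0.4) = 12.2
var(Z) = E[Z²] − (E[Z])² = 12.2 − (2.8)² = 4.36
SD(Z) = √4.36 ≈ 2.088

2.088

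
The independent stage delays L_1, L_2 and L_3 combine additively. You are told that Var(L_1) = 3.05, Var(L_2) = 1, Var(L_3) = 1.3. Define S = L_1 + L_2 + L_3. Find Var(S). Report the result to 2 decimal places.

By independence, Var(S) = (1)²Var(L_1) + (1)²Var(L_2) + (1)²Var(L_3)
= (1)²·3.05 + (1)²·1 + (1)²·1.3 = 5.35

5.35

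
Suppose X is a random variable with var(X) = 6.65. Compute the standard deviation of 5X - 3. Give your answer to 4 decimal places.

var(5X - 3) = (5)²·6.65 = 166.25
SD(5X - 3) = √166.25 ≈ 12.8938

12.8938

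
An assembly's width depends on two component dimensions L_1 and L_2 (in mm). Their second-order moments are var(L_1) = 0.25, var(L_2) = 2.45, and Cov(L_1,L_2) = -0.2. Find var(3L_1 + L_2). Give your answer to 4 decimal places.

var(3L_1 + L_2) = (3)²·var(L_1) + (1)²·var(L_2) + 2·(3)·(1)·Cov(L_1,L_2)
= 9·0.25 + 1·2.45 + 6·-0.2 = 3.5

3.5000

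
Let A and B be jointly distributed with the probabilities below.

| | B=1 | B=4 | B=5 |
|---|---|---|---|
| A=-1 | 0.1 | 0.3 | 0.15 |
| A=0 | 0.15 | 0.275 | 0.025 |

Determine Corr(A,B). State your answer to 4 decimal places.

E[A] = -0.55,  E[B] = 3.425
E[AB] = -2.05
Cov(A,B) = E[AB] − E[A]E[B] = -2.05 − (-0.55)(3.425) = -0.16625
V(A) = 0.2475,  V(B) = 2.094375
ρ = -0.16625 / √(0.2475·2.094375) ≈ -0.2309

-0.2309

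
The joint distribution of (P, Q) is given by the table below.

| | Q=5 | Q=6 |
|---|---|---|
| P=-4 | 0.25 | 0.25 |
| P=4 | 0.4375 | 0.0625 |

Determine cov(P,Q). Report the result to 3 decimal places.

-0.750

E[P] = 0,  E[Q] = 5.3125
E[PQ] = -0.75
cov(P,Q) = E[PQ] − E[P]E[Q] = -0.75 − (0)(5.3125) = -0.75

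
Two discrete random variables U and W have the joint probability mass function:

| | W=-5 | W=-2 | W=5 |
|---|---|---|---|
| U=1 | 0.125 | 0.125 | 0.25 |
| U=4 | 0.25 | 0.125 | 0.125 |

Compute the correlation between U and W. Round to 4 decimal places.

-0.2831

E[U] = 2.5,  E[W] = -0.5
E[UW] = -3.125
Cov(U,W) = E[UW] − E[U]E[W] = -3.125 − (2.5)(-0.5) = -1.875
V(U) = 2.25,  V(W) = 19.5
ρ = -1.875 / √(2.25·19.5) ≈ -0.2831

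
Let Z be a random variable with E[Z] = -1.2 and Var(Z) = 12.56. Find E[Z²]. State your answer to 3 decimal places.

E[Z²] = Var(Z) + (E[Z])² = 12.56 + (-1.2)² = 14

14.000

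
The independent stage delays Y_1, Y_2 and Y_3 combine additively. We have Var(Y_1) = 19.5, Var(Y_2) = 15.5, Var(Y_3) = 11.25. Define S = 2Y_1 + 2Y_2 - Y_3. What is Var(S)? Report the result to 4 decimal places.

151.2500

By independence, Var(S) = (2)²Var(Y_1) + (2)²Var(Y_2) + (-1)²Var(Y_3)
= (2)²·19.5 + (2)²·15.5 + (-1)²·11.25 = 151.25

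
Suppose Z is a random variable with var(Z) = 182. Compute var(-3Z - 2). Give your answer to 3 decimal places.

var(-3Z - 2) = (-3)²·var(Z) = 9·182 = 1638

1638.000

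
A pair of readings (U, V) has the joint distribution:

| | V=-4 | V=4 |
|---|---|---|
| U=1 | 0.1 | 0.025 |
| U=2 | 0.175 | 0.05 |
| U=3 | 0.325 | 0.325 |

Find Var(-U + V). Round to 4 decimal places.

E[U] = 2.525,  E[V] = -0.8,  E[UV] = -1.3
Var(U) = 6.875 − (2.525)² = 0.499375;  Var(V) = 16 − (-0.8)² = 15.36
Cov(U,V) = -1.3 − (2.525)(-0.8) = 0.72
Var(-U + V) = (-1)²·0.499375 + (1)²·15.36 + 2·(-1)·(1)·0.72 = 14.419375

14.4194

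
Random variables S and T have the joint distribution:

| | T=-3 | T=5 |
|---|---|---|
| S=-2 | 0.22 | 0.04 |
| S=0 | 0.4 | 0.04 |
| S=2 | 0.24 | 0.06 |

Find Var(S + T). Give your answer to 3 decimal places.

E[S] = 0.08,  E[T] = -1.88,  E[ST] = 0.08
Var(S) = 2.24 − (0.08)² = 2.2336;  Var(T) = 11.24 − (-1.88)² = 7.7056
Cov(S,T) = 0.08 − (0.08)(-1.88) = 0.2304
Var(S + T) = (1)²·2.2336 + (1)²·7.7056 + 2·(1)·(1)·0.2304 = 10.4

10.400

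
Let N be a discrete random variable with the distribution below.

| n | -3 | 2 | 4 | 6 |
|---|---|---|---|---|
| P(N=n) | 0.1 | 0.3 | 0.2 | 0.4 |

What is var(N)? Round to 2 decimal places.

E[N] = (-3)(0.1) + (2)(0.3) + (4)(0.2) + (6)(0.4) = 3.5
E[N²] = (-3)²(0.1) + (2)²(0.3) + (4)²(0.2) + (6)²(0.4) = 19.7
var(N) = E[N²] − (E[N])² = 19.7 − (3.5)² = 7.45

7.45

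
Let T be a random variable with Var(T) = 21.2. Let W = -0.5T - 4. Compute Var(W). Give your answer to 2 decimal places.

Var(-0.5T - 4) = (-0.5)²·Var(T) = 0.25·21.2 = 5.3

5.30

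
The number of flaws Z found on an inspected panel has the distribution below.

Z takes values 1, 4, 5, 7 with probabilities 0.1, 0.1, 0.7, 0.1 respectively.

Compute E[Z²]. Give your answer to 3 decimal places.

24.100

E[Z²] = (1)²(0.1) + (4)²(0.1) + (5)²(0.7) + (7)²(0.1) = 24.1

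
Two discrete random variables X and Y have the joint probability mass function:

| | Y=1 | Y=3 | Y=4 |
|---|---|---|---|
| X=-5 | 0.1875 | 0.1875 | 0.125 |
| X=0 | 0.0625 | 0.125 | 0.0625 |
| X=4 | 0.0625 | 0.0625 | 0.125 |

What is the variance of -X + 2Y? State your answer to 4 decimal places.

E[X] = -1.5,  E[Y] = 2.6875,  E[XY] = -3.25
V(X) = 16.5 − (-1.5)² = 14.25;  V(Y) = 8.6875 − (2.6875)² = 1.46484375
cov(X,Y) = -3.25 − (-1.5)(2.6875) = 0.78125
V(-X + 2Y) = (-1)²·14.25 + (2)²·1.46484375 + 2·(-1)·(2)·0.78125 = 16.984375

16.9844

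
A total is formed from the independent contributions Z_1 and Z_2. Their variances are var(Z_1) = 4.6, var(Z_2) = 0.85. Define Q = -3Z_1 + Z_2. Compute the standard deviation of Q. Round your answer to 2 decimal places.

By independence, var(Q) = (-3)²var(Z_1) + (1)²var(Z_2)
= (-3)²·4.6 + (1)²·0.85 = 42.25
SD(Q) = √42.25 ≈ 6.50

6.50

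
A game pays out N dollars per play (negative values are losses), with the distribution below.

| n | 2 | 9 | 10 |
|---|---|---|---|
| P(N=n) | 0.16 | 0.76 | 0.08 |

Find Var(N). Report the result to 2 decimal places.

6.84

E[N] = (2)(0.16) + (9)(0.76) + (10)(0.08) = 7.96
E[N²] = (2)²(0.16) + (9)²(0.76) + (10)²(0.08) = 70.2
Var(N) = E[N²] − (E[N])² = 70.2 − (7.96)² = 6.8384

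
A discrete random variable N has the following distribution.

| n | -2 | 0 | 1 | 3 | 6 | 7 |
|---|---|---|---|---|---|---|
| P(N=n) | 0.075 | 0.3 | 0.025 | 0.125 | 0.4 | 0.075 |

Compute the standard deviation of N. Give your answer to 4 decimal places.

3.0732

E[N] = (-2)(0.075) + (0)(0.3) + (1)(0.025) + (3)(0.125) + (6)(0.4) + (7)(0.075) = 3.175
E[N²] = (-2)²(0.075) + (0)²(0.3) + (1)²(0.025) + (3)²(0.125) + (6)²(0.4) + (7)²(0.075) = 19.525
Var(N) = E[N²] − (E[N])² = 19.525 − (3.175)² = 9.444375
sd(N) = √9.444375 ≈ 3.0732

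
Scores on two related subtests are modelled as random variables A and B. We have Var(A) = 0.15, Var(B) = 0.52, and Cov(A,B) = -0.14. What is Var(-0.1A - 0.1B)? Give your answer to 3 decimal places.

Var(-0.1A - 0.1B) = (-0.1)²·Var(A) + (-0.1)²·Var(B) + 2·(-0.1)·(-0.1)·Cov(A,B)
= 0.01·0.15 + 0.01·0.52 + 0.02·-0.14 = 0.0039

0.004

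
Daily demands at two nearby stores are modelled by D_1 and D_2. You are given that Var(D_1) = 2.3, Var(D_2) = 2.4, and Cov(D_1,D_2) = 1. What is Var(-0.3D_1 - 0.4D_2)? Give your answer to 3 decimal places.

Var(-0.3D_1 - 0.4D_2) = (-0.3)²·Var(D_1) + (-0.4)²·Var(D_2) + 2·(-0.3)·(-0.4)·Cov(D_1,D_2)
= 0.09·2.3 + 0.16·2.4 + 0.24·1 = 0.831

0.831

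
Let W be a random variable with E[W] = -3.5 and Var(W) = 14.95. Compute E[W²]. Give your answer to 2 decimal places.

27.20

E[W²] = Var(W) + (E[W])² = 14.95 + (-3.5)² = 27.2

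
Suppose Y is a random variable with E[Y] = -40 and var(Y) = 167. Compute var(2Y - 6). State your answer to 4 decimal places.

668.0000

var(2Y - 6) = (2)²·var(Y) = 4·167 = 668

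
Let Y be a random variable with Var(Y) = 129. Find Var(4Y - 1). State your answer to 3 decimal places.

2064.000

Var(4Y - 1) = (4)²·Var(Y) = 16·129 = 2064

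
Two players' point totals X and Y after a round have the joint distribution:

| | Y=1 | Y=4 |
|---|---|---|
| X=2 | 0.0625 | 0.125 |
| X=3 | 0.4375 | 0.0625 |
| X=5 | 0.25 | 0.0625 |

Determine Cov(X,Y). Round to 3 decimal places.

E[X] = 3.4375,  E[Y] = 1.75
E[XY] = 5.6875
Cov(X,Y) = E[XY] − E[X]E[Y] = 5.6875 − (3.4375)(1.75) = -0.328125

-0.328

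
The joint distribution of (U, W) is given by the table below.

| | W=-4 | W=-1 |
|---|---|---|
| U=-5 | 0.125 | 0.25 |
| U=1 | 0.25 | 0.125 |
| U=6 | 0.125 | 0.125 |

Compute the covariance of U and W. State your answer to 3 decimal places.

E[U] = 0,  E[W] = -2.5
E[UW] = -1.125
Cov(U,W) = E[UW] − E[U]E[W] = -1.125 − (0)(-2.5) = -1.125

-1.125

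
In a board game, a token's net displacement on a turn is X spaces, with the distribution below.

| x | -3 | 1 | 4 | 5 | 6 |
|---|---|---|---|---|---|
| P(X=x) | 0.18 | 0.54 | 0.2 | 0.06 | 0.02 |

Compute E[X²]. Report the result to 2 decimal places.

E[X²] = (-3)²(0.18) + (1)²(0.54) + (4)²(0.2) + (5)²(0.06) + (6)²(0.02) = 7.58

7.58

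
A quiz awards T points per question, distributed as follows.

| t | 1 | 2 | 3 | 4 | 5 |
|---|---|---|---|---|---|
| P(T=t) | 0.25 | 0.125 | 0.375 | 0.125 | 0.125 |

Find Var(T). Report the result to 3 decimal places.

E[T] = (1)(0.25) + (2)(0.125) + (3)(0.375) + (4)(0.125) + (5)(0.125) = 2.75
E[T²] = (1)²(0.25) + (2)²(0.125) + (3)²(0.375) + (4)²(0.125) + (5)²(0.125) = 9.25
Var(T) = E[T²] − (E[T])² = 9.25 − (2.75)² = 1.6875

1.688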